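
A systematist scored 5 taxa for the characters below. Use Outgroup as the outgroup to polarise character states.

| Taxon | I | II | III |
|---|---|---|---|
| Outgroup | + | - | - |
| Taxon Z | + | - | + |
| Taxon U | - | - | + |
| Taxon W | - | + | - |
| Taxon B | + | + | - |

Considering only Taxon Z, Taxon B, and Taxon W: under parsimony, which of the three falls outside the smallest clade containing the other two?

Character polarity is set by the outgroup: the derived state is whichever differs from the outgroup's state, so for I the derived state is '-', and for the remaining characters it is '+'.
I groups Taxon U and Taxon W, which is incompatible with the clades supported by the remaining characters; treating it as convergent (homoplasy) costs fewer steps than any alternative tree.
Only Taxon B and Taxon W show the derived state '+' for II, supporting them as a clade.
Only Taxon U and Taxon Z show the derived state '+' for III, supporting them as a clade.
Most parsimonious ingroup topology: ((Taxon Z,Taxon U),(Taxon W,Taxon B)).
Taxon W and Taxon B share a more recent common ancestor with each other than either does with Taxon Z, so Taxon Z is the least closely related of the three.

Taxon Z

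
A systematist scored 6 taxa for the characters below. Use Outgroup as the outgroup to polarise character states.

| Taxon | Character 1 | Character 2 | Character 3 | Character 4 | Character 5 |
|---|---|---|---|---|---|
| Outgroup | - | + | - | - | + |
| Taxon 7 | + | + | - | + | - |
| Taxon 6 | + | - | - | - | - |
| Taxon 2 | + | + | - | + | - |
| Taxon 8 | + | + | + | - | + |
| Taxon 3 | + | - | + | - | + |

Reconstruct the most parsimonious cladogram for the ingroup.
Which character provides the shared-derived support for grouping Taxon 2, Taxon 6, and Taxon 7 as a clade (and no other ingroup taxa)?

Character polarity is set by the outgroup: the derived state is whichever differs from the outgroup's state, so for Character 2, Character 5 the derived state is '-', and for the remaining characters it is '+'.
Character 1 (derived state '+') is shared by all ingroup taxa — unites the whole ingroup.
Character 2 (state '-') occurs in Taxon 3 and Taxon 6 but conflicts with the nesting implied by the other characters — most parsimoniously interpreted as homoplasy.
Only Taxon 3 and Taxon 8 show the derived state '+' for Character 3, supporting them as a clade.
Character 4: derived state '+' in Taxon 2 and Taxon 7 only — synapomorphy for {Taxon 2, Taxon 7}.
Character 5: derived state '-' in Taxon 2, Taxon 6, and Taxon 7 only — synapomorphy for {Taxon 2, Taxon 6, Taxon 7}.
Most parsimonious ingroup topology: (((Taxon 7,Taxon 2),Taxon 6),(Taxon 8,Taxon 3)).
The clade {Taxon 2, Taxon 6, Taxon 7} is supported by Character 5: its derived state '-' occurs in exactly those taxa and in no other taxon (including the outgroup).

Character 5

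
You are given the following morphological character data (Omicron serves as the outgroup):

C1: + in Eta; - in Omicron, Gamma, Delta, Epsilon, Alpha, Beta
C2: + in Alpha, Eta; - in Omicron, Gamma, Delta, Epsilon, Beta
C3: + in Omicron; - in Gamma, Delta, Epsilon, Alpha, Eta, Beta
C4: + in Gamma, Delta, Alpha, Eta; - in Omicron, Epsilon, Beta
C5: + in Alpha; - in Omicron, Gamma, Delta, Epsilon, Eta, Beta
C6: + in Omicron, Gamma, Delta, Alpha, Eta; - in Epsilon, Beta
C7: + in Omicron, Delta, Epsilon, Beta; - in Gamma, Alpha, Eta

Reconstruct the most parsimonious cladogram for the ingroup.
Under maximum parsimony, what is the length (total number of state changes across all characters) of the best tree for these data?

7

Character polarity is set by the outgroup: the derived state is whichever differs from the outgroup's state, so for C3, C6, C7 the derived state is '-', and for the remaining characters it is '+'.
C1 (derived state '+') is unique to Eta (autapomorphy; uninformative for grouping).
Only Alpha and Eta show the derived state '+' for C2, supporting them as a clade.
All ingroup taxa share the derived state '-' for C3; it defines the ingroup but does not resolve relationships within it.
Only Alpha, Delta, Eta, and Gamma show the derived state '+' for C4, supporting them as a clade.
C5: derived state '+' in Alpha only — an autapomorphy, so it tells us nothing about relationships among taxa.
C6: derived state '-' in Beta and Epsilon only — synapomorphy for {Beta, Epsilon}.
Only Alpha, Eta, and Gamma show the derived state '-' for C7, supporting them as a clade.
Most parsimonious ingroup topology: (((Gamma,(Alpha,Eta)),Delta),(Epsilon,Beta)).
Changes per character on this tree: C1: 1; C2: 1; C3: 1; C4: 1; C5: 1; C6: 1; C7: 1.
Total = 7.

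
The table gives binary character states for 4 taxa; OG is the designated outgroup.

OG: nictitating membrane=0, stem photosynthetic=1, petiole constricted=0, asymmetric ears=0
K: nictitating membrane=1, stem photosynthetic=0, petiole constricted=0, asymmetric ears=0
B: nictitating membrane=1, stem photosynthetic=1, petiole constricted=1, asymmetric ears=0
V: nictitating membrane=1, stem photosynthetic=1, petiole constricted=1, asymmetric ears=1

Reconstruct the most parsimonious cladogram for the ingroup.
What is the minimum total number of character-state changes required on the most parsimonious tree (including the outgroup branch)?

4

Character polarity is set by the outgroup: the derived state is whichever differs from the outgroup's state, so for stem photosynthetic the derived state is '0', and for the remaining characters it is '1'.
nictitating membrane (derived state '1') is shared by all ingroup taxa — unites the whole ingroup.
stem photosynthetic (derived state '0') is unique to K (autapomorphy; uninformative for grouping).
petiole constricted (derived state '1') is shared by B and V — a synapomorphy uniting that clade.
asymmetric ears (derived state '1') is unique to V (autapomorphy; uninformative for grouping).
Most parsimonious ingroup topology: (K,(B,V)).
Changes per character on this tree: nictitating membrane: 1; stem photosynthetic: 1; petiole constricted: 1; asymmetric ears: 1.
Total = 4.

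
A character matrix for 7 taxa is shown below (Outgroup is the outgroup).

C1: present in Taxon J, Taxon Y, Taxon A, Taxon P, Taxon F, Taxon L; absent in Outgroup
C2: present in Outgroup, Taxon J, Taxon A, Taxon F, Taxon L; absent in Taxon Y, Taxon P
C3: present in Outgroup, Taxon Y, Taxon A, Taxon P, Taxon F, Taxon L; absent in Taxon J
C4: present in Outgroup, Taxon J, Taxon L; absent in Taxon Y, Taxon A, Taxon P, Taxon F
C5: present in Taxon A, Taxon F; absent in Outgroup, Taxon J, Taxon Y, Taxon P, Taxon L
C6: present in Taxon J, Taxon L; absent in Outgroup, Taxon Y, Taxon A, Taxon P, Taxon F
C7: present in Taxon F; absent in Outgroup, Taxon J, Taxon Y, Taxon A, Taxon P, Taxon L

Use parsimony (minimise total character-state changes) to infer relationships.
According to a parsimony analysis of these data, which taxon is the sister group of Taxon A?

Taxon F

Character polarity is set by the outgroup: the derived state is whichever differs from the outgroup's state, so for C2, C3, C4 the derived state is 'absent', and for the remaining characters it is 'present'.
C1 (derived state 'present') is shared by all ingroup taxa — unites the whole ingroup.
Only Taxon P and Taxon Y show the derived state 'absent' for C2, supporting them as a clade.
C3 (derived state 'absent') is unique to Taxon J (autapomorphy; uninformative for grouping).
C4: derived state 'absent' in Taxon A, Taxon F, Taxon P, and Taxon Y only — synapomorphy for {Taxon A, Taxon F, Taxon P, Taxon Y}.
C5: derived state 'present' in Taxon A and Taxon F only — synapomorphy for {Taxon A, Taxon F}.
C6 (derived state 'present') is shared by Taxon J and Taxon L — a synapomorphy uniting that clade.
C7: derived state 'present' in Taxon F only — an autapomorphy, so it tells us nothing about relationships among taxa.
Most parsimonious ingroup topology: ((Taxon J,Taxon L),((Taxon Y,Taxon P),(Taxon A,Taxon F))).
Taxon A and Taxon F form a cherry on this tree, so they are sister taxa.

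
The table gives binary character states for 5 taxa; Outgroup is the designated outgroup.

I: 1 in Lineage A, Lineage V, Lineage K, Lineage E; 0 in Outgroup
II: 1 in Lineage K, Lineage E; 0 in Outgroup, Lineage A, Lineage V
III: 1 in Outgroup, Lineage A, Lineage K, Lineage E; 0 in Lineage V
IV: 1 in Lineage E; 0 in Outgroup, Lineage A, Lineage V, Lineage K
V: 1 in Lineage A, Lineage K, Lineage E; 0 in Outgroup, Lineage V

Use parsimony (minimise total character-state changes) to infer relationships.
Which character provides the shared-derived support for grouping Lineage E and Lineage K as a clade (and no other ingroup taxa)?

II

Character polarity is set by the outgroup: the derived state is whichever differs from the outgroup's state, so for III the derived state is '0', and for the remaining characters it is '1'.
All ingroup taxa share the derived state '1' for I; it defines the ingroup but does not resolve relationships within it.
Only Lineage E and Lineage K show the derived state '1' for II, supporting them as a clade.
III: derived state '0' in Lineage V only — an autapomorphy, so it tells us nothing about relationships among taxa.
IV (derived state '1') is unique to Lineage E (autapomorphy; uninformative for grouping).
Only Lineage A, Lineage E, and Lineage K show the derived state '1' for V, supporting them as a clade.
Most parsimonious ingroup topology: ((Lineage A,(Lineage K,Lineage E)),Lineage V).
The clade {Lineage E, Lineage K} is supported by II: its derived state '1' occurs in exactly those taxa and in no other taxon (including the outgroup).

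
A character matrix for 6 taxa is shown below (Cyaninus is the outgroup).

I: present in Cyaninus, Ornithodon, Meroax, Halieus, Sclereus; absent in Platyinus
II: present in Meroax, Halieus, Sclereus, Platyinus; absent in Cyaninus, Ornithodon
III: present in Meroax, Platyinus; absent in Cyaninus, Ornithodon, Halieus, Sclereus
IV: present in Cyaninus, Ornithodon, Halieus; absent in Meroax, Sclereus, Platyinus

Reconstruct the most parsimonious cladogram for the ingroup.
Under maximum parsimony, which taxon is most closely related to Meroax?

Platyinus

Character polarity is set by the outgroup: the derived state is whichever differs from the outgroup's state, so for I, IV the derived state is 'absent', and for the remaining characters it is 'present'.
I: derived state 'absent' in Platyinus only — an autapomorphy, so it tells us nothing about relationships among taxa.
Only Halieus, Meroax, Platyinus, and Sclereus show the derived state 'present' for II, supporting them as a clade.
Only Meroax and Platyinus show the derived state 'present' for III, supporting them as a clade.
IV: derived state 'absent' in Meroax, Platyinus, and Sclereus only — synapomorphy for {Meroax, Platyinus, Sclereus}.
Most parsimonious ingroup topology: (Ornithodon,(((Meroax,Platyinus),Sclereus),Halieus)).
Meroax and Platyinus form a cherry on this tree, so they are sister taxa.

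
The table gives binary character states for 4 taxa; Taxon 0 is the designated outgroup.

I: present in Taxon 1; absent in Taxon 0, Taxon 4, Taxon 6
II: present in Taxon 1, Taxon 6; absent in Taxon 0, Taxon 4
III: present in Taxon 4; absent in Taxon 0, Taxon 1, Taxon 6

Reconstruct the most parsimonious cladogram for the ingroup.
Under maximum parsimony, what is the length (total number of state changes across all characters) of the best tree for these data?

The outgroup has state 'absent' for every character, so 'present' is the derived state throughout.
I: derived state 'present' in Taxon 1 only — an autapomorphy, so it tells us nothing about relationships among taxa.
II (derived state 'present') is shared by Taxon 1 and Taxon 6 — a synapomorphy uniting that clade.
III: derived state 'present' in Taxon 4 only — an autapomorphy, so it tells us nothing about relationships among taxa.
Most parsimonious ingroup topology: ((Taxon 1,Taxon 6),Taxon 4).
Changes per character on this tree: I: 1; II: 1; III: 1.
Total = 3.

3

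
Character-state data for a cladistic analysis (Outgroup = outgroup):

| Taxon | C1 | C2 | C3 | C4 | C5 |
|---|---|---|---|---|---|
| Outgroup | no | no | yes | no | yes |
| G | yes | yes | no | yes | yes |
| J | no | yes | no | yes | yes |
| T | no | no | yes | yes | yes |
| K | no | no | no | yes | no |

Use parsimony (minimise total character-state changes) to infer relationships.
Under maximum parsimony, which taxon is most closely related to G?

J

Character polarity is set by the outgroup: the derived state is whichever differs from the outgroup's state, so for C3, C5 the derived state is 'no', and for the remaining characters it is 'yes'.
C1 (derived state 'yes') is unique to G (autapomorphy; uninformative for grouping).
Only G and J show the derived state 'yes' for C2, supporting them as a clade.
Only G, J, and K show the derived state 'no' for C3, supporting them as a clade.
C4 (derived state 'yes') is shared by all ingroup taxa — unites the whole ingroup.
C5 (derived state 'no') is unique to K (autapomorphy; uninformative for grouping).
Most parsimonious ingroup topology: (((G,J),K),T).
G and J form a cherry on this tree, so they are sister taxa.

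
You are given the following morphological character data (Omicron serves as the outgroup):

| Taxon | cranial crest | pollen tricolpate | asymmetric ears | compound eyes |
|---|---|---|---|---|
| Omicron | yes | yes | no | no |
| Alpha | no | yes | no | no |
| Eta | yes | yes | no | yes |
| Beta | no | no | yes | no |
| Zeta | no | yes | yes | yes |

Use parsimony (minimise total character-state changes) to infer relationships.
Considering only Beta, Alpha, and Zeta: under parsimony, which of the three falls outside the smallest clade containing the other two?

Alpha

Character polarity is set by the outgroup: the derived state is whichever differs from the outgroup's state, so for cranial crest, pollen tricolpate the derived state is 'no', and for the remaining characters it is 'yes'.
cranial crest (derived state 'no') is shared by Alpha, Beta, and Zeta — a synapomorphy uniting that clade.
pollen tricolpate (derived state 'no') is unique to Beta (autapomorphy; uninformative for grouping).
asymmetric ears: derived state 'yes' in Beta and Zeta only — synapomorphy for {Beta, Zeta}.
compound eyes groups Eta and Zeta, which is incompatible with the clades supported by the remaining characters; treating it as convergent (homoplasy) costs fewer steps than any alternative tree.
Most parsimonious ingroup topology: ((Alpha,(Beta,Zeta)),Eta).
Zeta and Beta share a more recent common ancestor with each other than either does with Alpha, so Alpha is the least closely related of the three.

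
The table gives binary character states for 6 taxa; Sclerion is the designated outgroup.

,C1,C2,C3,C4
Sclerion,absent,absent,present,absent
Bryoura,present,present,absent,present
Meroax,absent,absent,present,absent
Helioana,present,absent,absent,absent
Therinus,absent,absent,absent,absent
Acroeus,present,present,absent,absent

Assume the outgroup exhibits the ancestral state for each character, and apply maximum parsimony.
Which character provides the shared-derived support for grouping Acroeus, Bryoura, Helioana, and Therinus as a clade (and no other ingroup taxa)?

C3

Character polarity is set by the outgroup: the derived state is whichever differs from the outgroup's state, so for C3 the derived state is 'absent', and for the remaining characters it is 'present'.
C1 (derived state 'present') is shared by Acroeus, Bryoura, and Helioana — a synapomorphy uniting that clade.
C2: derived state 'present' in Acroeus and Bryoura only — synapomorphy for {Acroeus, Bryoura}.
C3: derived state 'absent' in Acroeus, Bryoura, Helioana, and Therinus only — synapomorphy for {Acroeus, Bryoura, Helioana, Therinus}.
C4 (derived state 'present') is unique to Bryoura (autapomorphy; uninformative for grouping).
Most parsimonious ingroup topology: ((((Bryoura,Acroeus),Helioana),Therinus),Meroax).
The clade {Acroeus, Bryoura, Helioana, Therinus} is supported by C3: its derived state 'absent' occurs in exactly those taxa and in no other taxon (including the outgroup).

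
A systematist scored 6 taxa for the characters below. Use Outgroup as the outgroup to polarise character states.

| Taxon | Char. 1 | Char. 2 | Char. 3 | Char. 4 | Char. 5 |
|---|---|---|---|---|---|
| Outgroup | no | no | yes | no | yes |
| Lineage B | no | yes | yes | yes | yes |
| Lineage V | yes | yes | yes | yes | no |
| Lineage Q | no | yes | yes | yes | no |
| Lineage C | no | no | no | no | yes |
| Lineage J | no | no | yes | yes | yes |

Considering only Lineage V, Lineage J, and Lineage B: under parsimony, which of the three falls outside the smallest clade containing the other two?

Character polarity is set by the outgroup: the derived state is whichever differs from the outgroup's state, so for Char. 3, Char. 5 the derived state is 'no', and for the remaining characters it is 'yes'.
Char. 1 (derived state 'yes') is unique to Lineage V (autapomorphy; uninformative for grouping).
Only Lineage B, Lineage Q, and Lineage V show the derived state 'yes' for Char. 2, supporting them as a clade.
Char. 3: derived state 'no' in Lineage C only — an autapomorphy, so it tells us nothing about relationships among taxa.
Only Lineage B, Lineage J, Lineage Q, and Lineage V show the derived state 'yes' for Char. 4, supporting them as a clade.
Only Lineage Q and Lineage V show the derived state 'no' for Char. 5, supporting them as a clade.
Most parsimonious ingroup topology: (((Lineage B,(Lineage V,Lineage Q)),Lineage J),Lineage C).
Lineage V and Lineage B share a more recent common ancestor with each other than either does with Lineage J, so Lineage J is the least closely related of the three.

Lineage J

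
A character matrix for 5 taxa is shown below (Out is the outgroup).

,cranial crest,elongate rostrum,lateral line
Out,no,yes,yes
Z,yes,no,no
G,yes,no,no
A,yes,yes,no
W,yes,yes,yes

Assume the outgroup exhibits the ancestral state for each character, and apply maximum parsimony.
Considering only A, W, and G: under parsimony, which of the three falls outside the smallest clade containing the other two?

W

Character polarity is set by the outgroup: the derived state is whichever differs from the outgroup's state, so for elongate rostrum, lateral line the derived state is 'no', and for the remaining characters it is 'yes'.
All ingroup taxa share the derived state 'yes' for cranial crest; it defines the ingroup but does not resolve relationships within it.
elongate rostrum: derived state 'no' in G and Z only — synapomorphy for {G, Z}.
Only A, G, and Z show the derived state 'no' for lateral line, supporting them as a clade.
Most parsimonious ingroup topology: (((Z,G),A),W).
A and G share a more recent common ancestor with each other than either does with W, so W is the least closely related of the three.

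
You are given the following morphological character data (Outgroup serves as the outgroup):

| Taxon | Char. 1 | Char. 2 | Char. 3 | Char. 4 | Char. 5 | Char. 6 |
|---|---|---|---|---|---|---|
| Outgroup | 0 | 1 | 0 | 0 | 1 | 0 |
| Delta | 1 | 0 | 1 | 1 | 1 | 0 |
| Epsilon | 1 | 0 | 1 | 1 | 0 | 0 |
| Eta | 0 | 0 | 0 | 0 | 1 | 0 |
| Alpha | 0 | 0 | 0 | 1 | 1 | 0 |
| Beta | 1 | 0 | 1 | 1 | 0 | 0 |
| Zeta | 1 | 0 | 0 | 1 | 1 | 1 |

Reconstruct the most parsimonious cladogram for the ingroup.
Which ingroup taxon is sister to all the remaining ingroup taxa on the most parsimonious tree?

Character polarity is set by the outgroup: the derived state is whichever differs from the outgroup's state, so for Char. 2, Char. 5 the derived state is '0', and for the remaining characters it is '1'.
Only Beta, Delta, Epsilon, and Zeta show the derived state '1' for Char. 1, supporting them as a clade.
Char. 2 (derived state '0') is shared by all ingroup taxa — unites the whole ingroup.
Char. 3: derived state '1' in Beta, Delta, and Epsilon only — synapomorphy for {Beta, Delta, Epsilon}.
Only Alpha, Beta, Delta, Epsilon, and Zeta show the derived state '1' for Char. 4, supporting them as a clade.
Char. 5: derived state '0' in Beta and Epsilon only — synapomorphy for {Beta, Epsilon}.
Char. 6 (derived state '1') is unique to Zeta (autapomorphy; uninformative for grouping).
Most parsimonious ingroup topology: ((((Delta,(Epsilon,Beta)),Zeta),Alpha),Eta).
Eta is sister to the clade containing all other ingroup taxa, so it is the earliest-diverging (most basal) ingroup lineage.

Eta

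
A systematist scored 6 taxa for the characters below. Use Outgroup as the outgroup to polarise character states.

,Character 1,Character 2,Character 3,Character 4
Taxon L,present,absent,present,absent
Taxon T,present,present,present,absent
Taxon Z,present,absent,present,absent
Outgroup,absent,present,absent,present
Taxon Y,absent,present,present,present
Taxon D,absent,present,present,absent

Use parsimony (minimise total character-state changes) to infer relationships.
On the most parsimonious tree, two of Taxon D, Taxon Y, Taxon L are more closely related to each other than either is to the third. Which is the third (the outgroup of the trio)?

Taxon Y

Character polarity is set by the outgroup: the derived state is whichever differs from the outgroup's state, so for Character 2, Character 4 the derived state is 'absent', and for the remaining characters it is 'present'.
Character 1 (derived state 'present') is shared by Taxon L, Taxon T, and Taxon Z — a synapomorphy uniting that clade.
Only Taxon L and Taxon Z show the derived state 'absent' for Character 2, supporting them as a clade.
Character 3 (derived state 'present') is shared by all ingroup taxa — unites the whole ingroup.
Character 4 (derived state 'absent') is shared by Taxon D, Taxon L, Taxon T, and Taxon Z — a synapomorphy uniting that clade.
Most parsimonious ingroup topology: ((((Taxon L,Taxon Z),Taxon T),Taxon D),Taxon Y).
Taxon D and Taxon L share a more recent common ancestor with each other than either does with Taxon Y, so Taxon Y is the least closely related of the three.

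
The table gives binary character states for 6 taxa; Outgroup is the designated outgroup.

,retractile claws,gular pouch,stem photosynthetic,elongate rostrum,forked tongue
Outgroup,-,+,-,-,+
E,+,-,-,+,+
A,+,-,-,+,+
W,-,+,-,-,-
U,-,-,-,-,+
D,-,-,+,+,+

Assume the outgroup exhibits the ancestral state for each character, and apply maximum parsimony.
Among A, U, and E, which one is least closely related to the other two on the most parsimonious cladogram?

Character polarity is set by the outgroup: the derived state is whichever differs from the outgroup's state, so for gular pouch, forked tongue the derived state is '-', and for the remaining characters it is '+'.
retractile claws (derived state '+') is shared by A and E — a synapomorphy uniting that clade.
gular pouch: derived state '-' in A, D, E, and U only — synapomorphy for {A, D, E, U}.
stem photosynthetic (derived state '+') is unique to D (autapomorphy; uninformative for grouping).
elongate rostrum: derived state '+' in A, D, and E only — synapomorphy for {A, D, E}.
forked tongue (derived state '-') is unique to W (autapomorphy; uninformative for grouping).
Most parsimonious ingroup topology: ((((E,A),D),U),W).
A and E share a more recent common ancestor with each other than either does with U, so U is the least closely related of the three.

U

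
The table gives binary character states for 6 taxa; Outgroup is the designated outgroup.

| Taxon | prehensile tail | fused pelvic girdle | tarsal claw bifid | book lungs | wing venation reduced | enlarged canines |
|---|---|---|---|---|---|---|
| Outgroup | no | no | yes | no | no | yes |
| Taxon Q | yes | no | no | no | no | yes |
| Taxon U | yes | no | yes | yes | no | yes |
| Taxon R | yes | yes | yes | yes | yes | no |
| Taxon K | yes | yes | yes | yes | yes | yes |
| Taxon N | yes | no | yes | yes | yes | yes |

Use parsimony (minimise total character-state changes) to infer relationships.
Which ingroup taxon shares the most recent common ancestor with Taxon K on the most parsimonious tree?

Character polarity is set by the outgroup: the derived state is whichever differs from the outgroup's state, so for tarsal claw bifid, enlarged canines the derived state is 'no', and for the remaining characters it is 'yes'.
All ingroup taxa share the derived state 'yes' for prehensile tail; it defines the ingroup but does not resolve relationships within it.
fused pelvic girdle (derived state 'yes') is shared by Taxon K and Taxon R — a synapomorphy uniting that clade.
tarsal claw bifid (derived state 'no') is unique to Taxon Q (autapomorphy; uninformative for grouping).
Only Taxon K, Taxon N, Taxon R, and Taxon U show the derived state 'yes' for book lungs, supporting them as a clade.
Only Taxon K, Taxon N, and Taxon R show the derived state 'yes' for wing venation reduced, supporting them as a clade.
enlarged canines (derived state 'no') is unique to Taxon R (autapomorphy; uninformative for grouping).
Most parsimonious ingroup topology: (Taxon Q,(Taxon U,((Taxon R,Taxon K),Taxon N))).
Taxon K and Taxon R form a cherry on this tree, so they are sister taxa.

Taxon R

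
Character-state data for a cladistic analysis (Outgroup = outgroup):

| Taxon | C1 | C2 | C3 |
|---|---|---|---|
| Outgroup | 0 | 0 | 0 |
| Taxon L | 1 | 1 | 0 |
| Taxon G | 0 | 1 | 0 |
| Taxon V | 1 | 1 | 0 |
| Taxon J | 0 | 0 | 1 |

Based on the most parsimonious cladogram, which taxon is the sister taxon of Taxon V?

Taxon L

The outgroup has state '0' for every character, so '1' is the derived state throughout.
C1 (derived state '1') is shared by Taxon L and Taxon V — a synapomorphy uniting that clade.
C2: derived state '1' in Taxon G, Taxon L, and Taxon V only — synapomorphy for {Taxon G, Taxon L, Taxon V}.
C3 (derived state '1') is unique to Taxon J (autapomorphy; uninformative for grouping).
Most parsimonious ingroup topology: (((Taxon L,Taxon V),Taxon G),Taxon J).
Taxon V and Taxon L form a cherry on this tree, so they are sister taxa.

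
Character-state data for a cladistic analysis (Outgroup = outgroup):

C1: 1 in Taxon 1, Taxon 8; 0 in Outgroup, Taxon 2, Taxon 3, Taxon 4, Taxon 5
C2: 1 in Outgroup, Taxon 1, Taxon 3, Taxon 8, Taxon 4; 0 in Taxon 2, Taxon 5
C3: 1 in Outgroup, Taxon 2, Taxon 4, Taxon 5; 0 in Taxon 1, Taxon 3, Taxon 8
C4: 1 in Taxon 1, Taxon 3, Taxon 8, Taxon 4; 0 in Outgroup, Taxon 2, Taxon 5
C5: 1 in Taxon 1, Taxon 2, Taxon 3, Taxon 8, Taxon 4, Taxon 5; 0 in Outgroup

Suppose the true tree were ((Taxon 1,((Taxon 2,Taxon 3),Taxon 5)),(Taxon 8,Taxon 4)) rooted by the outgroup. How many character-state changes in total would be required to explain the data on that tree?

Map each character onto ((Taxon 1,((Taxon 2,Taxon 3),Taxon 5)),(Taxon 8,Taxon 4)) (rooted by Outgroup) and count the minimum state changes it requires (Fitch parsimony):
C1: 2; C2: 2; C3: 3; C4: 3; C5: 1.
Total tree length = 11.

11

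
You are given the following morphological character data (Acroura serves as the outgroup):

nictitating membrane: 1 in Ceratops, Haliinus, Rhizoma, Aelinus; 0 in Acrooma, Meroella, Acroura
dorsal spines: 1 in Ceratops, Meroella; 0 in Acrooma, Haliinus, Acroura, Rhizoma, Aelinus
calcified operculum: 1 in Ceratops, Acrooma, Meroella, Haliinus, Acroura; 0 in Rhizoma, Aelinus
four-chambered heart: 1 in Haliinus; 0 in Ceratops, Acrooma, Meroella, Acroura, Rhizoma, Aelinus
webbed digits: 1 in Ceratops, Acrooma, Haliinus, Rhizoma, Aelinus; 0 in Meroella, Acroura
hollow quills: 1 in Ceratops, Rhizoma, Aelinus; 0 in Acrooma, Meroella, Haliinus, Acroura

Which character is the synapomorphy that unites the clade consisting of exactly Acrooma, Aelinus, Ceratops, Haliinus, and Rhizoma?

Character polarity is set by the outgroup: the derived state is whichever differs from the outgroup's state, so for calcified operculum the derived state is '0', and for the remaining characters it is '1'.
nictitating membrane (derived state '1') is shared by Aelinus, Ceratops, Haliinus, and Rhizoma — a synapomorphy uniting that clade.
dorsal spines (state '1') occurs in Ceratops and Meroella but conflicts with the nesting implied by the other characters — most parsimoniously interpreted as homoplasy.
Only Aelinus and Rhizoma show the derived state '0' for calcified operculum, supporting them as a clade.
four-chambered heart: derived state '1' in Haliinus only — an autapomorphy, so it tells us nothing about relationships among taxa.
webbed digits: derived state '1' in Acrooma, Aelinus, Ceratops, Haliinus, and Rhizoma only — synapomorphy for {Acrooma, Aelinus, Ceratops, Haliinus, Rhizoma}.
hollow quills (derived state '1') is shared by Aelinus, Ceratops, and Rhizoma — a synapomorphy uniting that clade.
Most parsimonious ingroup topology: (((((Aelinus,Rhizoma),Ceratops),Haliinus),Acrooma),Meroella).
The clade {Acrooma, Aelinus, Ceratops, Haliinus, Rhizoma} is supported by webbed digits: its derived state '1' occurs in exactly those taxa and in no other taxon (including the outgroup).

webbed digits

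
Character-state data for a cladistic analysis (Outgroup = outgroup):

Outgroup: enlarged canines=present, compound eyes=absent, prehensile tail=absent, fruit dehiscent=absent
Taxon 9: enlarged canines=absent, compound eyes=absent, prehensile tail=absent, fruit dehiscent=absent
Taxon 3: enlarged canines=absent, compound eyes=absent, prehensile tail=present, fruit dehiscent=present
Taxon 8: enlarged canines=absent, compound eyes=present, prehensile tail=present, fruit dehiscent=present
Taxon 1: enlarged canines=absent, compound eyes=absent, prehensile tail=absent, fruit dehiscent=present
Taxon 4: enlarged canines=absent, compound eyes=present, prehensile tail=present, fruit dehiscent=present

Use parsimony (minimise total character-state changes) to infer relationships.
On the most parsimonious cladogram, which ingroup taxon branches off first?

Taxon 9

Character polarity is set by the outgroup: the derived state is whichever differs from the outgroup's state, so for enlarged canines the derived state is 'absent', and for the remaining characters it is 'present'.
All ingroup taxa share the derived state 'absent' for enlarged canines; it defines the ingroup but does not resolve relationships within it.
compound eyes: derived state 'present' in Taxon 4 and Taxon 8 only — synapomorphy for {Taxon 4, Taxon 8}.
prehensile tail (derived state 'present') is shared by Taxon 3, Taxon 4, and Taxon 8 — a synapomorphy uniting that clade.
Only Taxon 1, Taxon 3, Taxon 4, and Taxon 8 show the derived state 'present' for fruit dehiscent, supporting them as a clade.
Most parsimonious ingroup topology: (Taxon 9,((Taxon 3,(Taxon 8,Taxon 4)),Taxon 1)).
Taxon 9 is sister to the clade containing all other ingroup taxa, so it is the earliest-diverging (most basal) ingroup lineage.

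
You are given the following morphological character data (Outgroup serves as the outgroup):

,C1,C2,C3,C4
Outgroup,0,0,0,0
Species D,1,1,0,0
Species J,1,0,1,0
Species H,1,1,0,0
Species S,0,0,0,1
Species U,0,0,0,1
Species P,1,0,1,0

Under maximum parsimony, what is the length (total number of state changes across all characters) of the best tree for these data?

4

The outgroup has state '0' for every character, so '1' is the derived state throughout.
Only Species D, Species H, Species J, and Species P show the derived state '1' for C1, supporting them as a clade.
Only Species D and Species H show the derived state '1' for C2, supporting them as a clade.
C3 (derived state '1') is shared by Species J and Species P — a synapomorphy uniting that clade.
Only Species S and Species U show the derived state '1' for C4, supporting them as a clade.
Most parsimonious ingroup topology: (((Species D,Species H),(Species J,Species P)),(Species S,Species U)).
Changes per character on this tree: C1: 1; C2: 1; C3: 1; C4: 1.
Total = 4.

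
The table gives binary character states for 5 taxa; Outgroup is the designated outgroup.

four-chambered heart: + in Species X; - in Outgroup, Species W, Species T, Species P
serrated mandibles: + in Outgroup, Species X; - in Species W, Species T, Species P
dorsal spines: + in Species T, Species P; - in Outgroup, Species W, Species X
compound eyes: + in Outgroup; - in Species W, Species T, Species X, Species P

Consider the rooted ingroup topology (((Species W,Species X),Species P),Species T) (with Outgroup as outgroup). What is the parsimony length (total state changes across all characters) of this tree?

6

Map each character onto (((Species W,Species X),Species P),Species T) (rooted by Outgroup) and count the minimum state changes it requires (Fitch parsimony):
four-chambered heart: 1; serrated mandibles: 2; dorsal spines: 2; compound eyes: 1.
Total tree length = 6.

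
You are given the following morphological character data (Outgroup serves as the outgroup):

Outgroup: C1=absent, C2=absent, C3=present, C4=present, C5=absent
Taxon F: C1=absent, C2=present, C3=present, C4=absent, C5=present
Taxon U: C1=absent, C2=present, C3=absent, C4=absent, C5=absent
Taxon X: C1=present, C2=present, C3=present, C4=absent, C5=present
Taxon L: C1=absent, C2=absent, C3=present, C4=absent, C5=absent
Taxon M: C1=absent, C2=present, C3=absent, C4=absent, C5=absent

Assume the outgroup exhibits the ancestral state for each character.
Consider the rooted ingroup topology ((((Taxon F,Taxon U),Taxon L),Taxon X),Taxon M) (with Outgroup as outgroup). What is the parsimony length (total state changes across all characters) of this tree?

8

Map each character onto ((((Taxon F,Taxon U),Taxon L),Taxon X),Taxon M) (rooted by Outgroup) and count the minimum state changes it requires (Fitch parsimony):
C1: 1; C2: 2; C3: 2; C4: 1; C5: 2.
Total tree length = 8.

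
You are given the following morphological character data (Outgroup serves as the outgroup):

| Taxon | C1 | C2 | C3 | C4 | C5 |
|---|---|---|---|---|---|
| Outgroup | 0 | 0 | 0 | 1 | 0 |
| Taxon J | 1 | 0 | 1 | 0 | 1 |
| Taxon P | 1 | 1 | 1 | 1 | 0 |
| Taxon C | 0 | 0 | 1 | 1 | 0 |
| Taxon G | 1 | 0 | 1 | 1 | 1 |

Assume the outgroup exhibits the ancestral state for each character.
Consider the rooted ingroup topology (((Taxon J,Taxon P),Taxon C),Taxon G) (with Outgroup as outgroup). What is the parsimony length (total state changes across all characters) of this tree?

7

Map each character onto (((Taxon J,Taxon P),Taxon C),Taxon G) (rooted by Outgroup) and count the minimum state changes it requires (Fitch parsimony):
C1: 2; C2: 1; C3: 1; C4: 1; C5: 2.
Total tree length = 7.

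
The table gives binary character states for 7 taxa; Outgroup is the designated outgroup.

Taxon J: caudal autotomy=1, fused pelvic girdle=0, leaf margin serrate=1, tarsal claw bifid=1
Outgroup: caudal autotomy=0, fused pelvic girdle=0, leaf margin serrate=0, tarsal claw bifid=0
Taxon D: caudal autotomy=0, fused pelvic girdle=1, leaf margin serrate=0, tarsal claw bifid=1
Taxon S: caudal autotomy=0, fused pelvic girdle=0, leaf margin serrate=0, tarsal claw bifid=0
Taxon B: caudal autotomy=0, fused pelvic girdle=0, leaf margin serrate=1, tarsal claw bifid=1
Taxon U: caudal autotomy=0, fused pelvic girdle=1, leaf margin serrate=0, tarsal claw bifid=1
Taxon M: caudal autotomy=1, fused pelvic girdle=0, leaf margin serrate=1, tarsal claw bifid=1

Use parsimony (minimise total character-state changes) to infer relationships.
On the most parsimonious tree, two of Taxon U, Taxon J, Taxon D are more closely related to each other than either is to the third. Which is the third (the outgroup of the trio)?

Taxon J

The outgroup has state '0' for every character, so '1' is the derived state throughout.
Only Taxon J and Taxon M show the derived state '1' for caudal autotomy, supporting them as a clade.
Only Taxon D and Taxon U show the derived state '1' for fused pelvic girdle, supporting them as a clade.
leaf margin serrate (derived state '1') is shared by Taxon B, Taxon J, and Taxon M — a synapomorphy uniting that clade.
tarsal claw bifid (derived state '1') is shared by Taxon B, Taxon D, Taxon J, Taxon M, and Taxon U — a synapomorphy uniting that clade.
Most parsimonious ingroup topology: (Taxon S,(((Taxon J,Taxon M),Taxon B),(Taxon D,Taxon U))).
Taxon D and Taxon U share a more recent common ancestor with each other than either does with Taxon J, so Taxon J is the least closely related of the three.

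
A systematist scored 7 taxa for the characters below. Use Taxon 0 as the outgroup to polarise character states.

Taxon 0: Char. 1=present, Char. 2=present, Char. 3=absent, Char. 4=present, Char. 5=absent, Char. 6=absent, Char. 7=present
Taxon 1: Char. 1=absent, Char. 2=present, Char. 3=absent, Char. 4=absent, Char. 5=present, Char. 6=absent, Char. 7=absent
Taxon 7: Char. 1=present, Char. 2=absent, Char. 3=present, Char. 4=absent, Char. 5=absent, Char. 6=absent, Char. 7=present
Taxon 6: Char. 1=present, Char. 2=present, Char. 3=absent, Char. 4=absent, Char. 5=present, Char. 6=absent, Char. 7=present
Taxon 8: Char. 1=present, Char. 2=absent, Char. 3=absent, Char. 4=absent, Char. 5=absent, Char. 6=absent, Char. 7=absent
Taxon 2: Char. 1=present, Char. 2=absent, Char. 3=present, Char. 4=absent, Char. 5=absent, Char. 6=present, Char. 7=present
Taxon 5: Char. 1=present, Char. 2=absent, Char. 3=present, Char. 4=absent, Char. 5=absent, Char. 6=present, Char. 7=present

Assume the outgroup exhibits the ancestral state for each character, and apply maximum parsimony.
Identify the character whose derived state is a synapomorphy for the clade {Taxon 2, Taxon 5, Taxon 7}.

Character polarity is set by the outgroup: the derived state is whichever differs from the outgroup's state, so for Char. 1, Char. 2, Char. 4, Char. 7 the derived state is 'absent', and for the remaining characters it is 'present'.
Char. 1: derived state 'absent' in Taxon 1 only — an autapomorphy, so it tells us nothing about relationships among taxa.
Char. 2: derived state 'absent' in Taxon 2, Taxon 5, Taxon 7, and Taxon 8 only — synapomorphy for {Taxon 2, Taxon 5, Taxon 7, Taxon 8}.
Only Taxon 2, Taxon 5, and Taxon 7 show the derived state 'present' for Char. 3, supporting them as a clade.
Char. 4 (derived state 'absent') is shared by all ingroup taxa — unites the whole ingroup.
Char. 5 (derived state 'present') is shared by Taxon 1 and Taxon 6 — a synapomorphy uniting that clade.
Only Taxon 2 and Taxon 5 show the derived state 'present' for Char. 6, supporting them as a clade.
Char. 7 groups Taxon 1 and Taxon 8, which is incompatible with the clades supported by the remaining characters; treating it as convergent (homoplasy) costs fewer steps than any alternative tree.
Most parsimonious ingroup topology: ((Taxon 1,Taxon 6),((Taxon 7,(Taxon 2,Taxon 5)),Taxon 8)).
The clade {Taxon 2, Taxon 5, Taxon 7} is supported by Char. 3: its derived state 'present' occurs in exactly those taxa and in no other taxon (including the outgroup).

Char. 3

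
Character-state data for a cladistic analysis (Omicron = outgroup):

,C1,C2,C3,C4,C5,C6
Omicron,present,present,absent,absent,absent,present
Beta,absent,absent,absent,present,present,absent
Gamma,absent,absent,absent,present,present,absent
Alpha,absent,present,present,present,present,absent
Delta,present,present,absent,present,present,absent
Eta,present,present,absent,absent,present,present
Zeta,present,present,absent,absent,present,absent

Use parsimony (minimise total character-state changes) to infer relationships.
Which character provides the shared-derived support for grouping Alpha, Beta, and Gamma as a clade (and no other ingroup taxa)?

Character polarity is set by the outgroup: the derived state is whichever differs from the outgroup's state, so for C1, C2, C6 the derived state is 'absent', and for the remaining characters it is 'present'.
Only Alpha, Beta, and Gamma show the derived state 'absent' for C1, supporting them as a clade.
C2: derived state 'absent' in Beta and Gamma only — synapomorphy for {Beta, Gamma}.
C3 (derived state 'present') is unique to Alpha (autapomorphy; uninformative for grouping).
C4 (derived state 'present') is shared by Alpha, Beta, Delta, and Gamma — a synapomorphy uniting that clade.
C5 (derived state 'present') is shared by all ingroup taxa — unites the whole ingroup.
Only Alpha, Beta, Delta, Gamma, and Zeta show the derived state 'absent' for C6, supporting them as a clade.
Most parsimonious ingroup topology: (((((Beta,Gamma),Alpha),Delta),Zeta),Eta).
The clade {Alpha, Beta, Gamma} is supported by C1: its derived state 'absent' occurs in exactly those taxa and in no other taxon (including the outgroup).

C1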